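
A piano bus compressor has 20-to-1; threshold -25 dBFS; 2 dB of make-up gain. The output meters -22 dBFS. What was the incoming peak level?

-5 dBFS

Remove make-up: -22 − 2 = -24 dBFS.
Post-compression overshoot = -24 − (-25) = 1 dB.
Before 20:1 compression the overshoot was 1 × 20 = 20 dB, so input = -25 + 20 = -5 dBFS.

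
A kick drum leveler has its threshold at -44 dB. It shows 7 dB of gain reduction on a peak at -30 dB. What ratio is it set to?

Input overshoot = -30 − (-44) = 14 dB.
Output overshoot = 14 − 7 = 7 dB.
Ratio = input overshoot / output overshoot = 14 / 7 = 2.

2:1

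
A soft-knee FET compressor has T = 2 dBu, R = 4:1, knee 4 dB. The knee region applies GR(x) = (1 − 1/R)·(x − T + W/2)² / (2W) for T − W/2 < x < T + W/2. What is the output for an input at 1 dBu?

0.90625 dBu

x − T + W/2 = 1 − 2 + 2 = 1.
GR = (1 − 1/4) × 1² / 8 = 0.75 × 1 / 8 = 0.09375 dB.
Output = 1 − 0.09375 = 0.90625 dBu.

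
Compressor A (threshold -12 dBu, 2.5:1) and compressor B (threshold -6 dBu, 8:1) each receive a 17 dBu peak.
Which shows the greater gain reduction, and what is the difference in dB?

B, by 2.725 dB

A: overshoot 29 dB → output overshoot 11.6 dB → GR 17.4 dB.
B: overshoot 23 dB → output overshoot 2.875 dB → GR 20.125 dB.
B reduces 2.725 dB more.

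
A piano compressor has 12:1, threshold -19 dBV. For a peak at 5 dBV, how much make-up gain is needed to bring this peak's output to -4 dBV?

13 dB

The peak compresses to -19 + 24/12 = -17 dBV.
To reach -4 dBV requires -4 − (-17) = 13 dB of make-up.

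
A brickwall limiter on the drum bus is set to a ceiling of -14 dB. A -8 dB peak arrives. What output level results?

-14 dB

A brickwall limiter is an ∞:1 compressor: any input above the ceiling is clamped to -14 dB.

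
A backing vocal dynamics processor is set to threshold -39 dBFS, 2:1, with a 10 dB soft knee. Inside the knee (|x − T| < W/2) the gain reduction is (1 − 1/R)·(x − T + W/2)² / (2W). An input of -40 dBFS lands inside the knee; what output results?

x − T + W/2 = -40 − (-39) + 5 = 4.
GR = (1 − 1/2) × 4² / 20 = 0.5 × 16 / 20 = 0.4 dB.
Output = -40 − 0.4 = -40.4 dBFS.

-40.4 dBFS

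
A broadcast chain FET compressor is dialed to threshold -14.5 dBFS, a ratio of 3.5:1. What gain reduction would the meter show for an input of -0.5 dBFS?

10 dB

-0.5 dBFS exceeds the threshold by 14 dB.
A 3.5:1 ratio leaves 4 dB of that excess.
So the signal is attenuated by 14 − 4 = 10 dB.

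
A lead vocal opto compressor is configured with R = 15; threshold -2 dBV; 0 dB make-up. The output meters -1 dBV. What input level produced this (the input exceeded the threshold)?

That's 1 dB above the -2 dBV threshold.
Before 15:1 compression the overshoot was 1 × 15 = 15 dB, so input = -2 + 15 = 13 dBV.

13 dBV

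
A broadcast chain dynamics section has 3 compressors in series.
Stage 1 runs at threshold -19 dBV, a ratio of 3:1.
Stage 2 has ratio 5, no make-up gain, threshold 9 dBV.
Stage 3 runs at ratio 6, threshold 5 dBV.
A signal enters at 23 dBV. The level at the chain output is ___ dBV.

-5 dBV

Stage 1: 42 dB above -19 dBV, reduced 3:1 to 14 dB above → -5 dBV.
Stage 2: -5 dBV is at or below the 9 dBV threshold — no compression; output -5 dBV.
Stage 3: below threshold (-5 ≤ 5); passes unchanged; output -5 dBV.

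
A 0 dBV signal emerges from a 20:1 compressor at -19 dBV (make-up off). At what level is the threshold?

-20 dBV

Let T be the threshold. Output overshoot = (input overshoot)/R, so -19 − T = (0 − T)/20.
20·(-19 − T) = 0 − T → 19·T = -380 − 0 = -380.
T = -380/19 = -20 dBV.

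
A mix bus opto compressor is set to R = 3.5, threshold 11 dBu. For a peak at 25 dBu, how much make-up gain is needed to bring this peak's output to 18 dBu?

3 dB

Without make-up, output = threshold + overshoot/3.5 = 11 + 4 = 15 dBu.
Gap to target: 3 dB.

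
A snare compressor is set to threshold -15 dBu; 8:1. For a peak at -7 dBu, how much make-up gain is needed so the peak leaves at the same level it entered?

Overshoot 8 dB → 8/8 = 1 dB after compression, so the compressed level is -15 + 1 = -14 dBu.
Make-up = target − compressed = -7 − (-14) = 7 dB.

7 dB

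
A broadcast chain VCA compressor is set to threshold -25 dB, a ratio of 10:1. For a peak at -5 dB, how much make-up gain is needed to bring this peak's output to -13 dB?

10 dB

The peak compresses to -25 + 20/10 = -23 dB.
To reach -13 dB requires -13 − (-23) = 10 dB of make-up.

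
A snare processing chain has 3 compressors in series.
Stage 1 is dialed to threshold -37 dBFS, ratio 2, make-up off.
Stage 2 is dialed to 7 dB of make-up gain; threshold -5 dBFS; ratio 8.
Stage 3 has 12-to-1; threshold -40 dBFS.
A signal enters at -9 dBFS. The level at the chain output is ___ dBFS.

Stage 1: 28 dB above -37 dBFS, reduced 2:1 to 14 dB above → -23 dBFS.
Stage 2: -23 dBFS ≤ -5 dBFS, so stage 2 doesn't engage; make-up brings it to -16 dBFS.
Stage 3: overshoot 24 dB → 24/12 = 2 dB → -38 dBFS.

-38 dBFS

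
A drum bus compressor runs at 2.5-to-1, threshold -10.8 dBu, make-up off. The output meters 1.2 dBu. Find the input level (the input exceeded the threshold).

19.2 dBu

The compressed level sits 1.2 − (-10.8) = 12 dB over threshold.
Input overshoot = R × output overshoot = 30 dB → input = -10.8 + 30 = 19.2 dBu.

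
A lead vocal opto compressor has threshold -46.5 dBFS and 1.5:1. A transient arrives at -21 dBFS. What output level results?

-29.5 dBFS

Overshoot: -21 − (-46.5) = 25.5 dB.
At 1.5:1 the overshoot is divided by 1.5, leaving 17 dB above threshold.
So the level is -46.5 + 17 = -29.5 dBFS.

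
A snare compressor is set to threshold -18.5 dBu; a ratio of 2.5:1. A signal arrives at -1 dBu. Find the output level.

Overshoot: -1 − (-18.5) = 17.5 dB.
2.5:1 compression reduces that to 17.5/2.5 = 7 dB over.
That puts the output at -11.5 dBu.

-11.5 dBu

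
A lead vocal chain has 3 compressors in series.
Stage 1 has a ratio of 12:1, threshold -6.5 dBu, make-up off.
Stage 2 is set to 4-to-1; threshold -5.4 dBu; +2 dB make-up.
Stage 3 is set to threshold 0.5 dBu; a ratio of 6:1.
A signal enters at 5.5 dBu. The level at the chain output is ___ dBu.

-3.5 dBu

Stage 1: 12 dB above -6.5 dBu, reduced 12:1 to 1 dB above → -5.5 dBu.
Stage 2: below threshold (-5.5 ≤ -5.4); passes unchanged; make-up brings it to -3.5 dBu.
Stage 3: -3.5 dBu is at or below the 0.5 dBu threshold — no compression; output -3.5 dBu.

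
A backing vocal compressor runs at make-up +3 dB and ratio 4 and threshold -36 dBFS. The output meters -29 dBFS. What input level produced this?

-20 dBFS

Stripping the +3 dB make-up gives -32 dBFS at the gain stage.
That's 4 dB above the -36 dBFS threshold.
Undo the ratio: input overshoot = 4 × 4 = 16 dB, giving input = -20 dBFS.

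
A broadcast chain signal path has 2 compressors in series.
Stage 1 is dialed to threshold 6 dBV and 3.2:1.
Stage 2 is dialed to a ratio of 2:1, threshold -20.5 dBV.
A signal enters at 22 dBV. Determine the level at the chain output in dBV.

-4.75 dBV

Stage 1: 16 dB above 6 dBV, reduced 3.2:1 to 5 dB above → 11 dBV.
Stage 2: 31.5 dB above -20.5 dBV, reduced 2:1 to 15.75 dB above → -4.75 dBV.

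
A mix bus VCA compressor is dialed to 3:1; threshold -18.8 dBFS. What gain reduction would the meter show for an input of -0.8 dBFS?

12 dB

Overshoot = -0.8 − (-18.8) = 18 dB.
A 3:1 ratio leaves 6 dB of that excess.
GR = overshoot in − overshoot out = 18 − 6 = 12 dB.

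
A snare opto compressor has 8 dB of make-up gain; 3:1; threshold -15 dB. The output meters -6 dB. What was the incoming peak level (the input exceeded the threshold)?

Remove make-up: -6 − 8 = -14 dB.
Post-compression overshoot = -14 − (-15) = 1 dB.
Undo the ratio: input overshoot = 1 × 3 = 3 dB, giving input = -12 dB.

-12 dB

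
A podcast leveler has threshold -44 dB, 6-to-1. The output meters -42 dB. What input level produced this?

Post-compression overshoot = -42 − (-44) = 2 dB.
Before 6:1 compression the overshoot was 2 × 6 = 12 dB, so input = -44 + 12 = -32 dB.

-32 dB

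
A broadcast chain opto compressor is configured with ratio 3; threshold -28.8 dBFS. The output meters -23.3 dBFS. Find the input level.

-12.3 dBFS

That's 5.5 dB above the -28.8 dBFS threshold.
Input overshoot = R × output overshoot = 16.5 dB → input = -28.8 + 16.5 = -12.3 dBFS.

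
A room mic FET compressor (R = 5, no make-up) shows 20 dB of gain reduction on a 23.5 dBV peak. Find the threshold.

-1.5 dBV

Let T be the threshold. Output overshoot = (input overshoot)/R, so 3.5 − T = (23.5 − T)/5.
5·(3.5 − T) = 23.5 − T → 4·T = 17.5 − 23.5 = -6.
T = -6/4 = -1.5 dBV.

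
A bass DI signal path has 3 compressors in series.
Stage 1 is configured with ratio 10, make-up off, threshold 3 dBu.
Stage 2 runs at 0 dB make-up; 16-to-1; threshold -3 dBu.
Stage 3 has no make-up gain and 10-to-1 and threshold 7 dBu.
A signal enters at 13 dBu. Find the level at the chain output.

Stage 1: 13 dBu is 10 dB over 3 dBu; at 10:1 that becomes 1 dB over, giving 4 dBu.
Stage 2: 7 dB above -3 dBu, reduced 16:1 to 0.4375 dB above → -2.5625 dBu.
Stage 3: -2.5625 dBu ≤ 7 dBu, so stage 3 doesn't engage; output -2.5625 dBu.

-2.5625 dBu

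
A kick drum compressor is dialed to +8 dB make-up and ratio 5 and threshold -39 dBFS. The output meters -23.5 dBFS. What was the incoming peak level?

-1.5 dBFS

Stripping the +8 dB make-up gives -31.5 dBFS at the gain stage.
Post-compression overshoot = -31.5 − (-39) = 7.5 dB.
Before 5:1 compression the overshoot was 7.5 × 5 = 37.5 dB, so input = -39 + 37.5 = -1.5 dBFS.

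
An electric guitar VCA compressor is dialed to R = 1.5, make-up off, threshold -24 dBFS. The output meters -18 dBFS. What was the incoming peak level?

The compressed level sits -18 − (-24) = 6 dB over threshold.
Before 1.5:1 compression the overshoot was 6 × 1.5 = 9 dB, so input = -24 + 9 = -15 dBFS.

-15 dBFS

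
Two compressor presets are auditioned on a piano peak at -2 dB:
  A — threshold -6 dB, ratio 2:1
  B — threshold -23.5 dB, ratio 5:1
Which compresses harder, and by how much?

A: GR = 4 − 4/2 = 2 dB.
B: GR = 21.5 − 21.5/5 = 17.2 dB.
Difference: 15.2 dB in favour of B.

B, by 15.2 dB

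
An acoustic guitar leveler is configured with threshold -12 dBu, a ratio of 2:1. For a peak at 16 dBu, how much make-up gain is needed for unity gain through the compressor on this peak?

Overshoot 28 dB → 28/2 = 14 dB after compression, so the compressed level is -12 + 14 = 2 dBu.
Make-up = target − compressed = 16 − 2 = 14 dB.

14 dB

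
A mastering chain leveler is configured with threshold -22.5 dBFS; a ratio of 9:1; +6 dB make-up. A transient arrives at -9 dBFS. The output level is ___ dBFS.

-15 dBFS

-9 dBFS sits 13.5 dB over threshold.
At 9:1 the overshoot is divided by 9, leaving 1.5 dB above threshold.
That puts the output at -21 dBFS; make-up adds 6 dB, giving -15 dBFS.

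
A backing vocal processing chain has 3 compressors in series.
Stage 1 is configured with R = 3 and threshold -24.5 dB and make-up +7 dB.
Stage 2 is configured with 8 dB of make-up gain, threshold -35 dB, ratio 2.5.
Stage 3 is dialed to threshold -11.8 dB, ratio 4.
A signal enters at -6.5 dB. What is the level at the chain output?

Stage 1: 18 dB above -24.5 dB, reduced 3:1 to 6 dB above → -18.5 dB; +7 dB make-up → -11.5 dB.
Stage 2: -11.5 dB is 23.5 dB over -35 dB; at 2.5:1 that becomes 9.4 dB over, giving -25.6 dB; +8 dB make-up → -17.6 dB.
Stage 3: -17.6 dB ≤ -11.8 dB, so stage 3 doesn't engage; output -17.6 dB.

-17.6 dB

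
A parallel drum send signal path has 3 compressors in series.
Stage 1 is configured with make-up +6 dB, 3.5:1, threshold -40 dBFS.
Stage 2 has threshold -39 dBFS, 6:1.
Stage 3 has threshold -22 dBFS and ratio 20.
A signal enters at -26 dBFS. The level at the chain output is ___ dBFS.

-37.5 dBFS

Stage 1: overshoot 14 dB → 14/3.5 = 4 dB → -36 dBFS; +6 dB make-up → -30 dBFS.
Stage 2: 9 dB above -39 dBFS, reduced 6:1 to 1.5 dB above → -37.5 dBFS.
Stage 3: below threshold (-37.5 ≤ -22); passes unchanged; output -37.5 dBFS.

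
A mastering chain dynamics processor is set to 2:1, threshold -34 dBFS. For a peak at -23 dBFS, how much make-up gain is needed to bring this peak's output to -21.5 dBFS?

7 dB

Overshoot 11 dB → 11/2 = 5.5 dB after compression, so the compressed level is -34 + 5.5 = -28.5 dBFS.
Make-up = target − compressed = -21.5 − (-28.5) = 7 dB.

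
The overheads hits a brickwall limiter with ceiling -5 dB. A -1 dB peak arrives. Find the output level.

-5 dB

A brickwall limiter is an ∞:1 compressor: any input above the ceiling is clamped to -5 dB.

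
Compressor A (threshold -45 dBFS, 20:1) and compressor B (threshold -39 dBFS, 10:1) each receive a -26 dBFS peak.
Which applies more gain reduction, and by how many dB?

A, by 6.35 dB

A: overshoot 19 dB → output overshoot 0.95 dB → GR 18.05 dB.
B: overshoot 13 dB → output overshoot 1.3 dB → GR 11.7 dB.
Difference: 6.35 dB in favour of A.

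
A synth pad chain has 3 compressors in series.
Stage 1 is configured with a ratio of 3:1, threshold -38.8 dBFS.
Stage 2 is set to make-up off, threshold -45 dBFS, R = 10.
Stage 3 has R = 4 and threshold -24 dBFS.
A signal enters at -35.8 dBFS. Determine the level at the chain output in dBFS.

Stage 1: overshoot 3 dB → 3/3 = 1 dB → -37.8 dBFS.
Stage 2: overshoot 7.2 dB → 7.2/10 = 0.72 dB → -44.28 dBFS.
Stage 3: below threshold (-44.28 ≤ -24); passes unchanged; output -44.28 dBFS.

-44.28 dBFS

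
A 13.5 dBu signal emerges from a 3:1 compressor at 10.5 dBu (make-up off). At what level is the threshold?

9 dBu

Let T be the threshold. Output overshoot = (input overshoot)/R, so 10.5 − T = (13.5 − T)/3.
3·(10.5 − T) = 13.5 − T → 2·T = 31.5 − 13.5 = 18.
T = 18/2 = 9 dBu.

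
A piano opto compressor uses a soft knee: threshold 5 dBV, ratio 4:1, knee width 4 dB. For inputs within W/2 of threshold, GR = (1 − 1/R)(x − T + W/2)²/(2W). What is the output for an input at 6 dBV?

5.15625 dBV

x − T + W/2 = 6 − 5 + 2 = 3.
GR = (1 − 1/4) × 3² / 8 = 0.75 × 9 / 8 = 0.84375 dB.
Output = 6 − 0.84375 = 5.15625 dBV.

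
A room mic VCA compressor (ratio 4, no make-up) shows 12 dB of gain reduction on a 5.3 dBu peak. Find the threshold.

Input is 16 dB above T (since output overshoot × R = input overshoot: (-6.7 − T)·4 = 5.3 − T gives T = -10.7 dBu).
Check: -10.7 + (5.3 − (-10.7))/4 = -10.7 + 4 = -6.7 dBu. ✓

-10.7 dBu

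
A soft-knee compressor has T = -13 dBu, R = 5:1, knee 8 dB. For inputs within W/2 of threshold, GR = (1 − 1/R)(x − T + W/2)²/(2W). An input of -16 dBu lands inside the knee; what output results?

x − T + W/2 = -16 − (-13) + 4 = 1.
GR = (1 − 1/5) × 1² / 16 = 0.8 × 1 / 16 = 0.05 dB.
Output = -16 − 0.05 = -16.05 dBu.

-16.05 dBu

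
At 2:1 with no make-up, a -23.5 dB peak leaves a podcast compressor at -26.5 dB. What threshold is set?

-29.5 dB

Input is 6 dB above T (since output overshoot × R = input overshoot: (-26.5 − T)·2 = -23.5 − T gives T = -29.5 dB).
Check: -29.5 + (-23.5 − (-29.5))/2 = -29.5 + 3 = -26.5 dB. ✓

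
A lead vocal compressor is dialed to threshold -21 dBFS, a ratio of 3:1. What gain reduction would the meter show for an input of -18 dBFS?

The signal is 3 dB above threshold.
At 3:1, output sits 3/3 = 1 dB above threshold.
GR = overshoot in − overshoot out = 3 − 1 = 2 dB.

2 dB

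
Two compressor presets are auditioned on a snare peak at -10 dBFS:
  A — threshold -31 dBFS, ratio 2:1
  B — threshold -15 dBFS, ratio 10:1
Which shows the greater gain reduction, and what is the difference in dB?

A: 21 dB over, compressed to 10.5 dB over, so 10.5 dB of GR.
B: 5 dB over, compressed to 0.5 dB over, so 4.5 dB of GR.
Difference: 6 dB in favour of A.

A, by 6 dB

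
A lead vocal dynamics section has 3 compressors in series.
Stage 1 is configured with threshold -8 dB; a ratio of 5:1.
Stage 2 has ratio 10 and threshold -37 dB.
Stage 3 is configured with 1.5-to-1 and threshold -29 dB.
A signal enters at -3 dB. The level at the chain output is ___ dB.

-34 dB

Stage 1: 5 dB above -8 dB, reduced 5:1 to 1 dB above → -7 dB.
Stage 2: 30 dB above -37 dB, reduced 10:1 to 3 dB above → -34 dB.
Stage 3: below threshold (-34 ≤ -29); passes unchanged; output -34 dB.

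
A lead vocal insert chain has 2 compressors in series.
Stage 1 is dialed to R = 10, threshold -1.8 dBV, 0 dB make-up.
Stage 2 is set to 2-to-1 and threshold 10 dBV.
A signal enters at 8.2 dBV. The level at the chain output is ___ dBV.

Stage 1: 8.2 dBV is 10 dB over -1.8 dBV; at 10:1 that becomes 1 dB over, giving -0.8 dBV.
Stage 2: -0.8 dBV ≤ 10 dBV, so stage 2 doesn't engage; output -0.8 dBV.

-0.8 dBV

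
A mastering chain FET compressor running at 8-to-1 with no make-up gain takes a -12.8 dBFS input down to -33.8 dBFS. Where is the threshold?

Gain reduction = -12.8 − (-33.8) = 21 dB; output overshoot = GR / (R − 1) = 21 / 7 = 3 dB.
Threshold = output − output overshoot = -33.8 − 3 = -36.8 dBFS.

-36.8 dBFS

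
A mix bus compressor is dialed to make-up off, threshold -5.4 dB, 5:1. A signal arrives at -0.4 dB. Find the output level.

The input is 5 dB above the -5.4 dB threshold.
At 5:1 the overshoot is divided by 5, leaving 1 dB above threshold.
So the level is -5.4 + 1 = -4.4 dB.

-4.4 dB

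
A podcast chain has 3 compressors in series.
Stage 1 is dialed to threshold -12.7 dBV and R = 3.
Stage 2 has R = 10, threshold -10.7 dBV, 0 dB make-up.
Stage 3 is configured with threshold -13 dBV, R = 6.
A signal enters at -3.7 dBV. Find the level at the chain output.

-12.6 dBV

Stage 1: 9 dB above -12.7 dBV, reduced 3:1 to 3 dB above → -9.7 dBV.
Stage 2: -9.7 dBV is 1 dB over -10.7 dBV; at 10:1 that becomes 0.1 dB over, giving -10.6 dBV.
Stage 3: -10.6 dBV is 2.4 dB over -13 dBV; at 6:1 that becomes 0.4 dB over, giving -12.6 dBV.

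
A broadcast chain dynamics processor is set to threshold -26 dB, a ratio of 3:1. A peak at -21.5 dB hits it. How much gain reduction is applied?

Overshoot = -21.5 − (-26) = 4.5 dB.
A 3:1 ratio leaves 1.5 dB of that excess.
Gain reduction = 4.5 − 1.5 = 3 dB.

3 dB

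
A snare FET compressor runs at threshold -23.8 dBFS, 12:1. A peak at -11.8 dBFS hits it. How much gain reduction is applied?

11 dB

The signal is 12 dB above threshold.
A 12:1 ratio leaves 1 dB of that excess.
Gain reduction = 12 − 1 = 11 dB.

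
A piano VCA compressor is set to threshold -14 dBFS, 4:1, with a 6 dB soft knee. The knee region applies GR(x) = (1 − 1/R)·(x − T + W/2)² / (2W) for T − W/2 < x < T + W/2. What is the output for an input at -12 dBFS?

-13.5625 dBFS

x − T + W/2 = -12 − (-14) + 3 = 5.
GR = (1 − 1/4) × 5² / 12 = 0.75 × 25 / 12 = 1.5625 dB.
Output = -12 − 1.5625 = -13.5625 dBFS.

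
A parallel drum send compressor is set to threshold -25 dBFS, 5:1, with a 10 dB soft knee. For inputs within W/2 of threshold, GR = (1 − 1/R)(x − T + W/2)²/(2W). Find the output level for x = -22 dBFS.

-24.56 dBFS

x − T + W/2 = -22 − (-25) + 5 = 8.
GR = (1 − 1/5) × 8² / 20 = 0.8 × 64 / 20 = 2.56 dB.
Output = -22 − 2.56 = -24.56 dBFS.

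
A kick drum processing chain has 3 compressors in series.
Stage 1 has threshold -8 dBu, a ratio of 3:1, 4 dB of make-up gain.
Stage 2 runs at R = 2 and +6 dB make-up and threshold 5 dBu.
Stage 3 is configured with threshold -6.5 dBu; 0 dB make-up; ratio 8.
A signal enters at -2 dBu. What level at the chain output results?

-5.1875 dBu

Stage 1: -2 dBu is 6 dB over -8 dBu; at 3:1 that becomes 2 dB over, giving -6 dBu; +4 dB make-up → -2 dBu.
Stage 2: below threshold (-2 ≤ 5); passes unchanged; make-up brings it to 4 dBu.
Stage 3: 4 dBu is 10.5 dB over -6.5 dBu; at 8:1 that becomes 1.3125 dB over, giving -5.1875 dBu.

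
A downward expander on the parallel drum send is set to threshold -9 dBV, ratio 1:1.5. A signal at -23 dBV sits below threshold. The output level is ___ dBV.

Below threshold, a 1:1.5 expander applies gain = (1.5−1)×(T − x) of attenuation.
(1.5−1) × 14 = 7 dB, so output = -23 − 7 = -30 dBV.

-30 dBV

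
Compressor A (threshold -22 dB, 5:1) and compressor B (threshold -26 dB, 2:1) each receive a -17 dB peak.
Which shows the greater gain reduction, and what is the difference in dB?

B, by 0.5 dB

A: overshoot 5 dB → output overshoot 1 dB → GR 4 dB.
B: overshoot 9 dB → output overshoot 4.5 dB → GR 4.5 dB.
Difference: 0.5 dB in favour of B.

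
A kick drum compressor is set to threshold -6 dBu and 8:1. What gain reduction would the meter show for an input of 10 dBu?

10 dBu exceeds the threshold by 16 dB.
At 8:1, output sits 16/8 = 2 dB above threshold.
GR = overshoot in − overshoot out = 16 − 2 = 14 dB.

14 dB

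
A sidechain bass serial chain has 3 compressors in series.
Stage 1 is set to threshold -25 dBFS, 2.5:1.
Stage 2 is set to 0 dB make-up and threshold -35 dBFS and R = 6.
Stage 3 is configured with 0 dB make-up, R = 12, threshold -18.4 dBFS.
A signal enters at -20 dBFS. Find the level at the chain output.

-33 dBFS

Stage 1: -20 dBFS is 5 dB over -25 dBFS; at 2.5:1 that becomes 2 dB over, giving -23 dBFS.
Stage 2: overshoot 12 dB → 12/6 = 2 dB → -33 dBFS.
Stage 3: below threshold (-33 ≤ -18.4); passes unchanged; output -33 dBFS.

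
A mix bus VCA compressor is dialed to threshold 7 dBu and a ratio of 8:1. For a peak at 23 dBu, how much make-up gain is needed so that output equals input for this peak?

Without make-up, output = threshold + overshoot/8 = 7 + 2 = 9 dBu.
Gap to target: 14 dB.

14 dB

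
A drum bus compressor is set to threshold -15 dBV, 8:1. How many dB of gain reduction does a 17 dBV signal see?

28 dB

17 dBV exceeds the threshold by 32 dB.
At 8:1, output sits 32/8 = 4 dB above threshold.
Gain reduction = 32 − 4 = 28 dB.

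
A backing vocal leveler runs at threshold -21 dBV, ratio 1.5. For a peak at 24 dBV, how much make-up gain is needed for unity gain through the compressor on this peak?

Without make-up, output = threshold + overshoot/1.5 = -21 + 30 = 9 dBV.
Gap to target: 15 dB.

15 dB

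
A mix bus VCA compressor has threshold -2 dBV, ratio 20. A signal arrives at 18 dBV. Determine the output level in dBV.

Overshoot: 18 − (-2) = 20 dB.
20:1 compression reduces that to 20/20 = 1 dB over.
So the level is -2 + 1 = -1 dBV.

-1 dBV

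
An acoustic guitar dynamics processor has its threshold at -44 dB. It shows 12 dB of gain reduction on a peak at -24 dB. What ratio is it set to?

2.5:1

Input overshoot = -24 − (-44) = 20 dB.
Output overshoot = 20 − 12 = 8 dB.
Ratio = input overshoot / output overshoot = 20 / 8 = 2.5.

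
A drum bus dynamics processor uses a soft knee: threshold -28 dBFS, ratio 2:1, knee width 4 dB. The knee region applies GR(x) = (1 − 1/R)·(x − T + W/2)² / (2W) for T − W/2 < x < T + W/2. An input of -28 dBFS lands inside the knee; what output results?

-28.25 dBFS

x − T + W/2 = -28 − (-28) + 2 = 2.
GR = (1 − 1/2) × 2² / 8 = 0.5 × 4 / 8 = 0.25 dB.
Output = -28 − 0.25 = -28.25 dBFS.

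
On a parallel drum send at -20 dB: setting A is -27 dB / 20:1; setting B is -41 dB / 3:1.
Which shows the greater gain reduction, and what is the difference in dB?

A: GR = 7 − 7/20 = 6.65 dB.
B: GR = 21 − 21/3 = 14 dB.
B reduces 7.35 dB more.

B, by 7.35 dB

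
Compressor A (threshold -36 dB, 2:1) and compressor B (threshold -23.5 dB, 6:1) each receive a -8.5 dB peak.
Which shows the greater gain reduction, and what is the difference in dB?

A, by 1.25 dB

A: overshoot 27.5 dB → output overshoot 13.75 dB → GR 13.75 dB.
B: overshoot 15 dB → output overshoot 2.5 dB → GR 12.5 dB.
A reduces 1.25 dB more.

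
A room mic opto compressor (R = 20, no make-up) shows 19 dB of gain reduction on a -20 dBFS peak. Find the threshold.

Gain reduction = -20 − (-39) = 19 dB; output overshoot = GR / (R − 1) = 19 / 19 = 1 dB.
Threshold = output − output overshoot = -39 − 1 = -40 dBFS.

-40 dBFS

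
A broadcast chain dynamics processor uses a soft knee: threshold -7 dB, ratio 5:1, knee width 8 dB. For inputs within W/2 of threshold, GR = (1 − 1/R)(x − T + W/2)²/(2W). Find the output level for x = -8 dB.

-8.45 dB

x − T + W/2 = -8 − (-7) + 4 = 3.
GR = (1 − 1/5) × 3² / 16 = 0.8 × 9 / 16 = 0.45 dB.
Output = -8 − 0.45 = -8.45 dB.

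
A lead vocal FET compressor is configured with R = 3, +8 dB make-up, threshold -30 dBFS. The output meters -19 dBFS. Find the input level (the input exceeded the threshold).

Before make-up, the level was -19 − 8 = -27 dBFS.
The compressed level sits -27 − (-30) = 3 dB over threshold.
Undo the ratio: input overshoot = 3 × 3 = 9 dB, giving input = -21 dBFS.

-21 dBFS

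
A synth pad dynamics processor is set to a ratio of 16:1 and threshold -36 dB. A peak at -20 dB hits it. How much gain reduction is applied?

15 dB

Overshoot = -20 − (-36) = 16 dB.
A 16:1 ratio leaves 1 dB of that excess.
GR = overshoot in − overshoot out = 16 − 1 = 15 dB.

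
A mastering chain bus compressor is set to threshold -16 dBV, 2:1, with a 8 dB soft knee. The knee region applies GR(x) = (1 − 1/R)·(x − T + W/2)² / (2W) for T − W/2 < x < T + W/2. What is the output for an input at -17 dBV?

-17.28125 dBV

x − T + W/2 = -17 − (-16) + 4 = 3.
GR = (1 − 1/2) × 3² / 16 = 0.5 × 9 / 16 = 0.28125 dB.
Output = -17 − 0.28125 = -17.28125 dBV.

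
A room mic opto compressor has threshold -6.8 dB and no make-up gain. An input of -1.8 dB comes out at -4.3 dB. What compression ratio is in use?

2:1

Input overshoot = -1.8 − (-6.8) = 5 dB; output overshoot = -4.3 − (-6.8) = 2.5 dB.
Ratio = 5 / 2.5 = 2.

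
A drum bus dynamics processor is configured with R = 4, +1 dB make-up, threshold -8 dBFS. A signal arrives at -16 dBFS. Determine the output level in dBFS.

-16 dBFS is 8 dB below the -8 dBFS threshold, so no gain reduction is applied.
Make-up gain adds 1 dB: -16 + 1 = -15 dBFS.

-15 dBFS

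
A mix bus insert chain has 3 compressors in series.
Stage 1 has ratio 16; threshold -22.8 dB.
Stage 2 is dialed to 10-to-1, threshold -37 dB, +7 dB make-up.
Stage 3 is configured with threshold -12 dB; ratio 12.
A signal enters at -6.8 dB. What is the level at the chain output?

Stage 1: -6.8 dB is 16 dB over -22.8 dB; at 16:1 that becomes 1 dB over, giving -21.8 dB.
Stage 2: 15.2 dB above -37 dB, reduced 10:1 to 1.52 dB above → -35.48 dB; +7 dB make-up → -28.48 dB.
Stage 3: below threshold (-28.48 ≤ -12); passes unchanged; output -28.48 dB.

-28.48 dB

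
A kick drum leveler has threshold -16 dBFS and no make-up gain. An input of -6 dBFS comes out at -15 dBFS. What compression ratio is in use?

Input overshoot = -6 − (-16) = 10 dB; output overshoot = -15 − (-16) = 1 dB.
Ratio = 10 / 1 = 10.

10:1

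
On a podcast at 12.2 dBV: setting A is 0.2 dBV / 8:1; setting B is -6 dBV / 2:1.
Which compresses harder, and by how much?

A, by 1.4 dB

A: GR = 12 − 12/8 = 10.5 dB.
B: GR = 18.2 − 18.2/2 = 9.1 dB.
A reduces 1.4 dB more.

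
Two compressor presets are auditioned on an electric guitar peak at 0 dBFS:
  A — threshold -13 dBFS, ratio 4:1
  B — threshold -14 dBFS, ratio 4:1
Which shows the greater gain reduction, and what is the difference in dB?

A: GR = 13 − 13/4 = 9.75 dB.
B: GR = 14 − 14/4 = 10.5 dB.
B reduces 0.75 dB more.

B, by 0.75 dB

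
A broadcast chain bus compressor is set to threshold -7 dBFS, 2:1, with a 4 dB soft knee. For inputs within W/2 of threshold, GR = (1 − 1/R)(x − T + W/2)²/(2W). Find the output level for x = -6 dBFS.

-6.5625 dBFS

x − T + W/2 = -6 − (-7) + 2 = 3.
GR = (1 − 1/2) × 3² / 8 = 0.5 × 9 / 8 = 0.5625 dB.
Output = -6 − 0.5625 = -6.5625 dBFS.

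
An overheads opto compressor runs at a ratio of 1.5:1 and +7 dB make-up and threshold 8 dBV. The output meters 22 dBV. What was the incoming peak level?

Remove make-up: 22 − 7 = 15 dBV.
Post-compression overshoot = 15 − 8 = 7 dB.
Undo the ratio: input overshoot = 7 × 1.5 = 10.5 dB, giving input = 18.5 dBV.

18.5 dBV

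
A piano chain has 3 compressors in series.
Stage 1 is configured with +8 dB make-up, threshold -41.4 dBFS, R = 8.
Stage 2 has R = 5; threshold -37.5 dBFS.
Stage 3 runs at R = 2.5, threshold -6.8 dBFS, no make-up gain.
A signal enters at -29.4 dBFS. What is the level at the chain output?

-36.38 dBFS

Stage 1: overshoot 12 dB → 12/8 = 1.5 dB → -39.9 dBFS; +8 dB make-up → -31.9 dBFS.
Stage 2: 5.6 dB above -37.5 dBFS, reduced 5:1 to 1.12 dB above → -36.38 dBFS.
Stage 3: -36.38 dBFS ≤ -6.8 dBFS, so stage 3 doesn't engage; output -36.38 dBFS.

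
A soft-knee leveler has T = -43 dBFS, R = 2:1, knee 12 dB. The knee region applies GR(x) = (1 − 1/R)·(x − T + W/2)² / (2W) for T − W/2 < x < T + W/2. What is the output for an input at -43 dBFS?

-43.75 dBFS

x − T + W/2 = -43 − (-43) + 6 = 6.
GR = (1 − 1/2) × 6² / 24 = 0.5 × 36 / 24 = 0.75 dB.
Output = -43 − 0.75 = -43.75 dBFS.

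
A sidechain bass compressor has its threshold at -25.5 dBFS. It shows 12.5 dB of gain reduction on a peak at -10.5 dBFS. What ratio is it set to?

Input overshoot = -10.5 − (-25.5) = 15 dB.
Output overshoot = 15 − 12.5 = 2.5 dB.
Ratio = input overshoot / output overshoot = 15 / 2.5 = 6.

6:1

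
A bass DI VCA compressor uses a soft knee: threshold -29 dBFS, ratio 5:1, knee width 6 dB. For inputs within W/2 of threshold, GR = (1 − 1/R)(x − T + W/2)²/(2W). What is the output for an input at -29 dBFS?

x − T + W/2 = -29 − (-29) + 3 = 3.
GR = (1 − 1/5) × 3² / 12 = 0.8 × 9 / 12 = 0.6 dB.
Output = -29 − 0.6 = -29.6 dBFS.

-29.6 dBFS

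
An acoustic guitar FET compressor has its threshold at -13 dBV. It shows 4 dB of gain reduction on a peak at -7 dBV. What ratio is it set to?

Input overshoot = -7 − (-13) = 6 dB.
Output overshoot = 6 − 4 = 2 dB.
Ratio = input overshoot / output overshoot = 6 / 2 = 3.

3:1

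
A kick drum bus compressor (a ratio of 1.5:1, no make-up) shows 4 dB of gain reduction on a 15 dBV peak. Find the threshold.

3 dBV

Let T be the threshold. Output overshoot = (input overshoot)/R, so 11 − T = (15 − T)/1.5.
1.5·(11 − T) = 15 − T → 0.5·T = 16.5 − 15 = 1.5.
T = 1.5/0.5 = 3 dBV.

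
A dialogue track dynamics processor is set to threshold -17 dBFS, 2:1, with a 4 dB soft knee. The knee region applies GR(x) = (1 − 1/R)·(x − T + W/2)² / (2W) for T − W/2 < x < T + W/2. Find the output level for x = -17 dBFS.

x − T + W/2 = -17 − (-17) + 2 = 2.
GR = (1 − 1/2) × 2² / 8 = 0.5 × 4 / 8 = 0.25 dB.
Output = -17 − 0.25 = -17.25 dBFS.

-17.25 dBFS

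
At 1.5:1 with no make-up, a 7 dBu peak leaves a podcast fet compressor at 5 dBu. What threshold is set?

Gain reduction = 7 − 5 = 2 dB; output overshoot = GR / (R − 1) = 2 / 0.5 = 4 dB.
Threshold = output − output overshoot = 5 − 4 = 1 dBu.

1 dBu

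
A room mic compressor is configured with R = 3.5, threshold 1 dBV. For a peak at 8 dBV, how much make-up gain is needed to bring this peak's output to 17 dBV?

Without make-up, output = threshold + overshoot/3.5 = 1 + 2 = 3 dBV.
Gap to target: 14 dB.

14 dB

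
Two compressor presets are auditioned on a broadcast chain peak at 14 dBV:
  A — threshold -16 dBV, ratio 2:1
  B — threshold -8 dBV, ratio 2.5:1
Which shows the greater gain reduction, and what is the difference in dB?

A, by 1.8 dB

A: GR = 30 − 30/2 = 15 dB.
B: GR = 22 − 22/2.5 = 13.2 dB.
A reduces 1.8 dB more.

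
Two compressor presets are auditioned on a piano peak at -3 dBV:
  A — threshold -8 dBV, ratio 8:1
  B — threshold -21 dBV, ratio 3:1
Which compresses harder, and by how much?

A: overshoot 5 dB → output overshoot 0.625 dB → GR 4.375 dB.
B: overshoot 18 dB → output overshoot 6 dB → GR 12 dB.
B reduces 7.625 dB more.

B, by 7.625 dB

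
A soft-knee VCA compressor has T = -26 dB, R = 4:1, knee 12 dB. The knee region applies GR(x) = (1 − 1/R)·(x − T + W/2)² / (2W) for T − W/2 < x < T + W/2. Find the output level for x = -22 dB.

x − T + W/2 = -22 − (-26) + 6 = 10.
GR = (1 − 1/4) × 10² / 24 = 0.75 × 100 / 24 = 3.125 dB.
Output = -22 − 3.125 = -25.125 dB.

-25.125 dB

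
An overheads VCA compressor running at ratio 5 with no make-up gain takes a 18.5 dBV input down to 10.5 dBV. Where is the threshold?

8.5 dBV

Input is 10 dB above T (since output overshoot × R = input overshoot: (10.5 − T)·5 = 18.5 − T gives T = 8.5 dBV).
Check: 8.5 + (18.5 − 8.5)/5 = 8.5 + 2 = 10.5 dBV. ✓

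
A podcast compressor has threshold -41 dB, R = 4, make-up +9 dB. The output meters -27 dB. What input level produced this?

Remove make-up: -27 − 9 = -36 dB.
The compressed level sits -36 − (-41) = 5 dB over threshold.
Before 4:1 compression the overshoot was 5 × 4 = 20 dB, so input = -41 + 20 = -21 dB.

-21 dB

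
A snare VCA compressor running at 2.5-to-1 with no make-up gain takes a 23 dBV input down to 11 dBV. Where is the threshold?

Gain reduction = 23 − 11 = 12 dB; output overshoot = GR / (R − 1) = 12 / 1.5 = 8 dB.
Threshold = output − output overshoot = 11 − 8 = 3 dBV.

3 dBV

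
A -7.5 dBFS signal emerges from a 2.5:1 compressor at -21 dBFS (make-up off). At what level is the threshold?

Let T be the threshold. Output overshoot = (input overshoot)/R, so -21 − T = (-7.5 − T)/2.5.
2.5·(-21 − T) = -7.5 − T → 1.5·T = -52.5 − (-7.5) = -45.
T = -45/1.5 = -30 dBFS.

-30 dBFS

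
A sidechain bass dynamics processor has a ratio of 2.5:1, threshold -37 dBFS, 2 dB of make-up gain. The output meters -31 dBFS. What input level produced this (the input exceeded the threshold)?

-27 dBFS

Remove make-up: -31 − 2 = -33 dBFS.
The compressed level sits -33 − (-37) = 4 dB over threshold.
Before 2.5:1 compression the overshoot was 4 × 2.5 = 10 dB, so input = -37 + 10 = -27 dBFS.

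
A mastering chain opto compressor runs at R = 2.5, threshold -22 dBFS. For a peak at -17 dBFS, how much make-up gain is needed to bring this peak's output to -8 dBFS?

The peak compresses to -22 + 5/2.5 = -20 dBFS.
To reach -8 dBFS requires -8 − (-20) = 12 dB of make-up.

12 dB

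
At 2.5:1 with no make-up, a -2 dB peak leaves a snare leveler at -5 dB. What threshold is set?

-7 dB

Gain reduction = -2 − (-5) = 3 dB; output overshoot = GR / (R − 1) = 3 / 1.5 = 2 dB.
Threshold = output − output overshoot = -5 − 2 = -7 dB.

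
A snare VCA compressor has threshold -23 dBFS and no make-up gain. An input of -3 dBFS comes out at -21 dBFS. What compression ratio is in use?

10:1

Input overshoot = -3 − (-23) = 20 dB; output overshoot = -21 − (-23) = 2 dB.
Ratio = 20 / 2 = 10.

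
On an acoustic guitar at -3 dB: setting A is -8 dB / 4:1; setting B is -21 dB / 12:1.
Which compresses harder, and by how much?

B, by 12.75 dB

A: 5 dB over, compressed to 1.25 dB over, so 3.75 dB of GR.
B: 18 dB over, compressed to 1.5 dB over, so 16.5 dB of GR.
Difference: 12.75 dB in favour of B.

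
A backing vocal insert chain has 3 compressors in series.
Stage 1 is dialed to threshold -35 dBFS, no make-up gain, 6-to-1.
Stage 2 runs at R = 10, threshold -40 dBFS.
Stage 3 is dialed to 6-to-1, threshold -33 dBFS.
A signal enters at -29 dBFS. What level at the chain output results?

Stage 1: 6 dB above -35 dBFS, reduced 6:1 to 1 dB above → -34 dBFS.
Stage 2: overshoot 6 dB → 6/10 = 0.6 dB → -39.4 dBFS.
Stage 3: below threshold (-39.4 ≤ -33); passes unchanged; output -39.4 dBFS.

-39.4 dBFS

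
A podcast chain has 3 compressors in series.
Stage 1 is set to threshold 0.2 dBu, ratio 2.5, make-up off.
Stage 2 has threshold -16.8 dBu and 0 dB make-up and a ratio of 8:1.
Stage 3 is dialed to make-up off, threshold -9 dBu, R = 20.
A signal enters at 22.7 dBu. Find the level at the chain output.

-13.55 dBu

Stage 1: 22.7 dBu is 22.5 dB over 0.2 dBu; at 2.5:1 that becomes 9 dB over, giving 9.2 dBu.
Stage 2: 9.2 dBu is 26 dB over -16.8 dBu; at 8:1 that becomes 3.25 dB over, giving -13.55 dBu.
Stage 3: -13.55 dBu ≤ -9 dBu, so stage 3 doesn't engage; output -13.55 dBu.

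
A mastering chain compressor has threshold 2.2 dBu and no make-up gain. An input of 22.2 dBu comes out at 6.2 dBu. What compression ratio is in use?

Input overshoot = 22.2 − 2.2 = 20 dB; output overshoot = 6.2 − 2.2 = 4 dB.
Ratio = 20 / 4 = 5.

5:1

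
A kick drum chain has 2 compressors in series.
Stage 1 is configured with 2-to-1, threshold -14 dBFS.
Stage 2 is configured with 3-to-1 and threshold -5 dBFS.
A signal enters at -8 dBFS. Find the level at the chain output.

-11 dBFS

Stage 1: overshoot 6 dB → 6/2 = 3 dB → -11 dBFS.
Stage 2: below threshold (-11 ≤ -5); passes unchanged; output -11 dBFS.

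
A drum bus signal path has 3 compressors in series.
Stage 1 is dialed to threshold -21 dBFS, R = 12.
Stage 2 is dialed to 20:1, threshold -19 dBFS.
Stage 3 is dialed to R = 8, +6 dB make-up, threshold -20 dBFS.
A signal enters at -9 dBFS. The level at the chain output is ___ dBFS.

-14 dBFS

Stage 1: 12 dB above -21 dBFS, reduced 12:1 to 1 dB above → -20 dBFS.
Stage 2: below threshold (-20 ≤ -19); passes unchanged; output -20 dBFS.
Stage 3: -20 dBFS is at or below the -20 dBFS threshold — no compression; make-up brings it to -14 dBFS.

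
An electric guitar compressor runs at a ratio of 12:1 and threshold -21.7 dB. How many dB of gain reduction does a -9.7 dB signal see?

11 dB

-9.7 dB exceeds the threshold by 12 dB.
At 12:1, output sits 12/12 = 1 dB above threshold.
GR = overshoot in − overshoot out = 12 − 1 = 11 dB.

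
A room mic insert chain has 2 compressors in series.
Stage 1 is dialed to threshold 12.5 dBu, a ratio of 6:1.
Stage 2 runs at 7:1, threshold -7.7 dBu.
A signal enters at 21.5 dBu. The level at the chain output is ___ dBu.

-4.6 dBu

Stage 1: overshoot 9 dB → 9/6 = 1.5 dB → 14 dBu.
Stage 2: 21.7 dB above -7.7 dBu, reduced 7:1 to 3.1 dB above → -4.6 dBu.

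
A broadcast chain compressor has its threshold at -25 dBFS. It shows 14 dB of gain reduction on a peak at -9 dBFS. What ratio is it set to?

Input overshoot = -9 − (-25) = 16 dB.
Output overshoot = 16 − 14 = 2 dB.
Ratio = input overshoot / output overshoot = 16 / 2 = 8.

8:1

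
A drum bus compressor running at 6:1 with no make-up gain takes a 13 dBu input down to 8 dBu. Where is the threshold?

Input is 6 dB above T (since output overshoot × R = input overshoot: (8 − T)·6 = 13 − T gives T = 7 dBu).
Check: 7 + (13 − 7)/6 = 7 + 1 = 8 dBu. ✓

7 dBu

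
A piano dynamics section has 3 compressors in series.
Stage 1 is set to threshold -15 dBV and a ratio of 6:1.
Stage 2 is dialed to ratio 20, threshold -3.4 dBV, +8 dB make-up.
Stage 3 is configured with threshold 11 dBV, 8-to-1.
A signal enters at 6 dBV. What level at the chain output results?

-3.5 dBV

Stage 1: overshoot 21 dB → 21/6 = 3.5 dB → -11.5 dBV.
Stage 2: below threshold (-11.5 ≤ -3.4); passes unchanged; make-up brings it to -3.5 dBV.
Stage 3: -3.5 dBV is at or below the 11 dBV threshold — no compression; output -3.5 dBV.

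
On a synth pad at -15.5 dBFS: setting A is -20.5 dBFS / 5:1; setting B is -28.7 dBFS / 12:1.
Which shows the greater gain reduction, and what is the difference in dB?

B, by 8.1 dB

A: 5 dB over, compressed to 1 dB over, so 4 dB of GR.
B: 13.2 dB over, compressed to 1.1 dB over, so 12.1 dB of GR.
B reduces 8.1 dB more.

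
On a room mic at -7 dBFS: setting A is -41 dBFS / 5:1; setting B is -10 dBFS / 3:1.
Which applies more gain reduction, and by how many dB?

A, by 25.2 dB

A: 34 dB over, compressed to 6.8 dB over, so 27.2 dB of GR.
B: 3 dB over, compressed to 1 dB over, so 2 dB of GR.
A reduces 25.2 dB more.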